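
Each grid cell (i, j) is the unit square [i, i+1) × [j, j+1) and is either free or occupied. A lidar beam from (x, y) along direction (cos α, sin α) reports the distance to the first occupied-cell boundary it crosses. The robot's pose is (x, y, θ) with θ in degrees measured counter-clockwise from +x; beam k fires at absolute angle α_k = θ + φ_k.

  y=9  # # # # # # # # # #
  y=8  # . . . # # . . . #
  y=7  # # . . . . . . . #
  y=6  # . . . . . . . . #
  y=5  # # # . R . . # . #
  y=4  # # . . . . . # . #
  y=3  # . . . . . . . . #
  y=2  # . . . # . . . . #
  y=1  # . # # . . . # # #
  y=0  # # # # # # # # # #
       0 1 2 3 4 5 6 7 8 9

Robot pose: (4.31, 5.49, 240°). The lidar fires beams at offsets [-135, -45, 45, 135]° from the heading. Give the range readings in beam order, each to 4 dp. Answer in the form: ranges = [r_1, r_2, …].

ranges = [3.6338, 1.3562, 2.5778, 4.8554]

beam 1: φ=-135°, α=105°
  d=(-0.2588,0.9659)  start (4,5)  tX=1.1977 tY=0.5280  stride 1/|dx|=3.8637 1/|dy|=1.0353
    cross y-line → (4,6), t=0.5280
    cross x-line → (3,6), t=1.1977
    cross y-line → (3,7), t=1.5633
    cross y-line → (3,8), t=2.5985
    cross y-line → (3,9), t=3.6338 (wall)
  → r_1 = 3.6338
beam 2: φ=-45°, α=195°
  d=(-0.9659,-0.2588)  start (4,5)  tX=0.3209 tY=1.8932  stride 1/|dx|=1.0353 1/|dy|=3.8637
    cross x-line → (3,5), t=0.3209
    cross x-line → (2,5), t=1.3562 (wall)
  → r_2 = 1.3562
beam 3: φ=45°, α=285°
  d=(0.2588,-0.9659)  start (4,5)  tX=2.6660 tY=0.5073  stride 1/|dx|=3.8637 1/|dy|=1.0353
    cross y-line → (4,4), t=0.5073
    cross y-line → (4,3), t=1.5426
    cross y-line → (4,2), t=2.5778 (wall)
  → r_3 = 2.5778
beam 4: φ=135°, α=15°
  d=(0.9659,0.2588)  start (4,5)  tX=0.7143 tY=1.9705  stride 1/|dx|=1.0353 1/|dy|=3.8637
    cross x-line → (5,5), t=0.7143
    cross x-line → (6,5), t=1.7496
    cross y-line → (6,6), t=1.9705
    cross x-line → (7,6), t=2.7849
    cross x-line → (8,6), t=3.8202
    cross x-line → (9,6), t=4.8554 (wall)
  → r_4 = 4.8554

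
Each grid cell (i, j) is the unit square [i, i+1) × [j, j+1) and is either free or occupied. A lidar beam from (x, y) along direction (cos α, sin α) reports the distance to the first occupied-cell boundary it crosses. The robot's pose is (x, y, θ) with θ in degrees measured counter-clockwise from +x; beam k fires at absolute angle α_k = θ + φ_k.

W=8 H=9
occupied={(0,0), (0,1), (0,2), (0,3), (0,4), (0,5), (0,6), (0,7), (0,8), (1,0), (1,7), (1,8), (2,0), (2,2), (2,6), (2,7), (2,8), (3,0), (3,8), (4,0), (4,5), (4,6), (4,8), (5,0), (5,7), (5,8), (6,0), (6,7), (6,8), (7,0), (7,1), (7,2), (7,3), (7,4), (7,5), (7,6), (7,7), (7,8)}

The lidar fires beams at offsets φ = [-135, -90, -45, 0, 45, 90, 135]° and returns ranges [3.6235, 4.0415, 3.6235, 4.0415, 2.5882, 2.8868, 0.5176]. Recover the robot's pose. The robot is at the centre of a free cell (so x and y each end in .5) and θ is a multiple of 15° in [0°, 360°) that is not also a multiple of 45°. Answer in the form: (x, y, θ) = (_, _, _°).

(x, y, θ) = (4.5, 4.5, 300°)

The pose lattice has 34·16 = 544 candidates. Test each by forward raycasting.
  (3.5, 1.5, 240°): beam 1 = 4.6587 ≠ 3.6235 ✗
  (3.5, 2.5, 15°): beam 1 = 1.7321 ≠ 3.6235 ✗
  (4.5, 1.5, 120°): beam 1 = 1.9319 ≠ 3.6235 ✗
  (1.5, 4.5, 195°): beam 1 = 1.7321 ≠ 3.6235 ✗
  …
  (4.5, 4.5, 300°): r_1=3.6235, r_2=4.0415, r_3=3.6235, r_4=4.0415, r_5=2.5882, r_6=2.8868, r_7=0.5176 — all match ✓
Only this pose fits every beam.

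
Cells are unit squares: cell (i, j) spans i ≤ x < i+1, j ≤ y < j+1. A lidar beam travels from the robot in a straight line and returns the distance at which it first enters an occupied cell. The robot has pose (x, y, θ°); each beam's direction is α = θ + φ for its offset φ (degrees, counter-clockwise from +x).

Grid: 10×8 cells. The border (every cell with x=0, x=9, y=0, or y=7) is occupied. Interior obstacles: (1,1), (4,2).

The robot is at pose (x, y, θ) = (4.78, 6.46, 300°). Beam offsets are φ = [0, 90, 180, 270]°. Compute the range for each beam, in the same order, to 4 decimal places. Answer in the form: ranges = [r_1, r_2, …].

beam 1: φ=0°, α=300°
  d=(0.5000,-0.8660)  start (4,6)  tX=0.4400 tY=0.5312  stride 1/|dx|=2.0000 1/|dy|=1.1547
    cross x-line → (5,6), t=0.4400
    cross y-line → (5,5), t=0.5312
    cross y-line → (5,4), t=1.6859
    cross x-line → (6,4), t=2.4400
    cross y-line → (6,3), t=2.8406
    cross y-line → (6,2), t=3.9953
    cross x-line → (7,2), t=4.4400
    cross y-line → (7,1), t=5.1500
    cross y-line → (7,0), t=6.3047 (wall)
  → r_1 = 6.3047
beam 2: φ=90°, α=30°
  d=(0.8660,0.5000)  start (4,6)  tX=0.2540 tY=1.0800  stride 1/|dx|=1.1547 1/|dy|=2.0000
    cross x-line → (5,6), t=0.2540
    cross y-line → (5,7), t=1.0800 (wall)
  → r_2 = 1.0800
beam 3: φ=180°, α=120°
  d=(-0.5000,0.8660)  start (4,6)  tX=1.5600 tY=0.6235  stride 1/|dx|=2.0000 1/|dy|=1.1547
    cross y-line → (4,7), t=0.6235 (wall)
  → r_3 = 0.6235
beam 4: φ=270°, α=210°
  d=(-0.8660,-0.5000)  start (4,6)  tX=0.9007 tY=0.9200  stride 1/|dx|=1.1547 1/|dy|=2.0000
    cross x-line → (3,6), t=0.9007
    cross y-line → (3,5), t=0.9200
    cross x-line → (2,5), t=2.0554
    cross y-line → (2,4), t=2.9200
    cross x-line → (1,4), t=3.2101
    cross x-line → (0,4), t=4.3648 (wall)
  → r_4 = 4.3648

ranges = [6.3047, 1.0800, 0.6235, 4.3648]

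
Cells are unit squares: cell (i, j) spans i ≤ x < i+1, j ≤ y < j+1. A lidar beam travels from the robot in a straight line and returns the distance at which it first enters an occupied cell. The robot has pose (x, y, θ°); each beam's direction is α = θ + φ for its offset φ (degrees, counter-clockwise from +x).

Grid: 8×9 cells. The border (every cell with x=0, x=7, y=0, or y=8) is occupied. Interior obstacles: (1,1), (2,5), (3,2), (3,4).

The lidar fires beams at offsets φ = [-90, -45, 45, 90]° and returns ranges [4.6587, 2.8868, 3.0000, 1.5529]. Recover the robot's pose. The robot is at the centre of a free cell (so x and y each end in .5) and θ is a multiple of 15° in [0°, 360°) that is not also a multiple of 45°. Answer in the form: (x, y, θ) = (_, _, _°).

Candidates: 38 free-cell centres × 16 headings = 608 poses. Raycast each; keep the one whose scan matches to 4 dp.
  (3.5, 1.5, 330°): beam 1 = 0.5774 ≠ 4.6587 ✗
  (6.5, 6.5, 165°): beam 1 = 1.5529 ≠ 4.6587 ✗
  (4.5, 2.5, 345°): beam 1 = 1.5529 ≠ 4.6587 ✗
  (1.5, 7.5, 285°): beam 1 = 0.5176 ≠ 4.6587 ✗
  …
  (5.5, 6.5, 255°): r_1=4.6587, r_2=2.8868, r_3=3.0000, r_4=1.5529 — all match ✓
No second candidate reproduces the full scan.

(x, y, θ) = (5.5, 6.5, 255°)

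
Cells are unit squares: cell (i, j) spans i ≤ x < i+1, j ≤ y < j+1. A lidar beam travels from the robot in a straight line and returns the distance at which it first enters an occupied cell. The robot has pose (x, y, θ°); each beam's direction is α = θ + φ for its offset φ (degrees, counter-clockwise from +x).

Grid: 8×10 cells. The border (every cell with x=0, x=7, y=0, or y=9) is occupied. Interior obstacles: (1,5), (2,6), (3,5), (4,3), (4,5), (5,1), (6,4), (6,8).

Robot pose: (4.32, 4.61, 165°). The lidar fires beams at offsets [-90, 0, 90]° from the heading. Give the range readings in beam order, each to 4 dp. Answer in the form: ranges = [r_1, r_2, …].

beam 1: φ=-90°, α=75°
  direction (0.2588, 0.9659); cell (4,4); t to first gridline: x 2.6273, y 0.4038 (then +3.8637 / +1.0353)
    (4,5) via y @ 0.4038  # hit
  → r_1 = 0.4038
beam 2: φ=0°, α=165°
  direction (-0.9659, 0.2588); cell (4,4); t to first gridline: x 0.3313, y 1.5068 (then +1.0353 / +3.8637)
    (3,4) via x @ 0.3313
    (2,4) via x @ 1.3666
    (2,5) via y @ 1.5068
    (1,5) via x @ 2.4018  # hit
  → r_2 = 2.4018
beam 3: φ=90°, α=255°
  direction (-0.2588, -0.9659); cell (4,4); t to first gridline: x 1.2364, y 0.6315 (then +3.8637 / +1.0353)
    (4,3) via y @ 0.6315  # hit
  → r_3 = 0.6315

ranges = [0.4038, 2.4018, 0.6315]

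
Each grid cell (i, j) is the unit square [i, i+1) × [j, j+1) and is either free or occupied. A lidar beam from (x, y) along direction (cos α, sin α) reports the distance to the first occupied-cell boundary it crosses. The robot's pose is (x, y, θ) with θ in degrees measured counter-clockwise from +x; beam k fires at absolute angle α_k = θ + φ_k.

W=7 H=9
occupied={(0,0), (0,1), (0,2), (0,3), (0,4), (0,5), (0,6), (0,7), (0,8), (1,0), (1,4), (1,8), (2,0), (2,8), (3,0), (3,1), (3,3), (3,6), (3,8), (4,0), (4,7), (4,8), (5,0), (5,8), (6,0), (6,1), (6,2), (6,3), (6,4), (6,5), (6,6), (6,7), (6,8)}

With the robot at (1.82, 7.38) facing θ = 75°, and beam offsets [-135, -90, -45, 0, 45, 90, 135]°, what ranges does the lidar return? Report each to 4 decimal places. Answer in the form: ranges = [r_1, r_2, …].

ranges = [3.9029, 1.4682, 1.2400, 0.6419, 0.7159, 0.8489, 0.9469]

beam 1: φ=-135°, α=300°
  direction (0.5000, -0.8660); cell (1,7); t to first gridline: x 0.3600, y 0.4388 (then +2.0000 / +1.1547)
    (2,7) via x @ 0.3600
    (2,6) via y @ 0.4388
    (2,5) via y @ 1.5935
    (3,5) via x @ 2.3600
    (3,4) via y @ 2.7482
    (3,3) via y @ 3.9029  # hit
  → r_1 = 3.9029
beam 2: φ=-90°, α=345°
  direction (0.9659, -0.2588); cell (1,7); t to first gridline: x 0.1863, y 1.4682 (then +1.0353 / +3.8637)
    (2,7) via x @ 0.1863
    (3,7) via x @ 1.2216
    (3,6) via y @ 1.4682  # hit
  → r_2 = 1.4682
beam 3: φ=-45°, α=30°
  direction (0.8660, 0.5000); cell (1,7); t to first gridline: x 0.2078, y 1.2400 (then +1.1547 / +2.0000)
    (2,7) via x @ 0.2078
    (2,8) via y @ 1.2400  # hit
  → r_3 = 1.2400
beam 4: φ=0°, α=75°
  direction (0.2588, 0.9659); cell (1,7); t to first gridline: x 0.6955, y 0.6419 (then +3.8637 / +1.0353)
    (1,8) via y @ 0.6419  # hit
  → r_4 = 0.6419
beam 5: φ=45°, α=120°
  direction (-0.5000, 0.8660); cell (1,7); t to first gridline: x 1.6400, y 0.7159 (then +2.0000 / +1.1547)
    (1,8) via y @ 0.7159  # hit
  → r_5 = 0.7159
beam 6: φ=90°, α=165°
  direction (-0.9659, 0.2588); cell (1,7); t to first gridline: x 0.8489, y 2.3955 (then +1.0353 / +3.8637)
    (0,7) via x @ 0.8489  # hit
  → r_6 = 0.8489
beam 7: φ=135°, α=210°
  direction (-0.8660, -0.5000); cell (1,7); t to first gridline: x 0.9469, y 0.7600 (then +1.1547 / +2.0000)
    (1,6) via y @ 0.7600
    (0,6) via x @ 0.9469  # hit
  → r_7 = 0.9469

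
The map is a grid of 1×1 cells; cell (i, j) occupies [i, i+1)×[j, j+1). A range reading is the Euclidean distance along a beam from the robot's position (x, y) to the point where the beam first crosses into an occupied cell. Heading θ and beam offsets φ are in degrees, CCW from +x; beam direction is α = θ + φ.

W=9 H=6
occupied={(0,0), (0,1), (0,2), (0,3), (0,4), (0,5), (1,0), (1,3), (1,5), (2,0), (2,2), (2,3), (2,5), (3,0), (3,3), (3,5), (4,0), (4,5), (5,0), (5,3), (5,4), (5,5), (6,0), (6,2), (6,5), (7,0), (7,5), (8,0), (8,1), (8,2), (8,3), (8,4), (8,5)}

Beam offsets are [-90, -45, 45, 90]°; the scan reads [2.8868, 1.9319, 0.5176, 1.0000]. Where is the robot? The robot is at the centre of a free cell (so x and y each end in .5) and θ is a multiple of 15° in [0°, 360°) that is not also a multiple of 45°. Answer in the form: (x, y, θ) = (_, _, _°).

Enumerate (i+0.5, j+0.5, θ) over the 21 free cells and 16 admissible headings. For each, cast all 4 beams and compare to the given ranges.
  (5.5, 2.5, 255°): beam 1 = 1.9319 ≠ 2.8868 ✗
  (2.5, 1.5, 285°): beam 1 = 1.5529 ≠ 2.8868 ✗
  (5.5, 1.5, 15°): beam 1 = 0.5176 ≠ 2.8868 ✗
  …
  (5.5, 1.5, 240°): r_1=2.8868, r_2=1.9319, r_3=0.5176, r_4=1.0000 — all match ✓
Only this pose fits every beam.

(x, y, θ) = (5.5, 1.5, 240°)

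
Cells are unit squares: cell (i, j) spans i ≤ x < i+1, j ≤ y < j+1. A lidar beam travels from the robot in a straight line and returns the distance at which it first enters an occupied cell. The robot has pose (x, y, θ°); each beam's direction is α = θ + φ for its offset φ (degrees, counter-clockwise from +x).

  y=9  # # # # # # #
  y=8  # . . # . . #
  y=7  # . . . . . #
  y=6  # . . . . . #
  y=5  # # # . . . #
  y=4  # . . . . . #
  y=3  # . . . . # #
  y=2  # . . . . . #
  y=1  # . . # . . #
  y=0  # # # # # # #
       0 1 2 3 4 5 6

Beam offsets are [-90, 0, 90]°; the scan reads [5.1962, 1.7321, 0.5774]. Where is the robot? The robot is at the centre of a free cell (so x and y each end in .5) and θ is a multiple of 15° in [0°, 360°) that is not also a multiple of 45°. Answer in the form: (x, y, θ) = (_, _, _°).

The pose lattice has 35·16 = 560 candidates. Test each by forward raycasting.
  (4.5, 6.5, 120°): beam 1 = 1.7321 ≠ 5.1962 ✗
  (3.5, 7.5, 210°): beam 1 = 0.5774 ≠ 5.1962 ✗
  (4.5, 1.5, 345°): beam 1 = 0.5176 ≠ 5.1962 ✗
  (4.5, 5.5, 150°): beam 1 = 3.0000 ≠ 5.1962 ✗
  …
  (1.5, 7.5, 60°): r_1=5.1962, r_2=1.7321, r_3=0.5774 — all match ✓
Unique over the lattice → pose = (1.5, 7.5, 60°).

(x, y, θ) = (1.5, 7.5, 60°)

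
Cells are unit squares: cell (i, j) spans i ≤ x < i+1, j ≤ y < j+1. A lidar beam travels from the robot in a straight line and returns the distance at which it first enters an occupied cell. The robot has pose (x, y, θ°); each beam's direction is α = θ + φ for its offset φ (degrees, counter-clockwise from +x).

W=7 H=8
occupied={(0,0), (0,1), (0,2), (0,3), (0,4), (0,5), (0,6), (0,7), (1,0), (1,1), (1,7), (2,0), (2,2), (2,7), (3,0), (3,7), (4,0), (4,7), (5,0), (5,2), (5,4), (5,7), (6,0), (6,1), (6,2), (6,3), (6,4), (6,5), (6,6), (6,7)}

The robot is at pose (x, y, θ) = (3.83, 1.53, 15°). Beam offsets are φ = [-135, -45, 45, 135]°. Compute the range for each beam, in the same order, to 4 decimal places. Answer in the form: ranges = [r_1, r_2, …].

beam 1: φ=-135°, α=240°
  d=(-0.5000,-0.8660)  start (3,1)  tX=1.6600 tY=0.6120  stride 1/|dx|=2.0000 1/|dy|=1.1547
    cross y-line → (3,0), t=0.6120 (wall)
  → r_1 = 0.6120
beam 2: φ=-45°, α=330°
  d=(0.8660,-0.5000)  start (3,1)  tX=0.1963 tY=1.0600  stride 1/|dx|=1.1547 1/|dy|=2.0000
    cross x-line → (4,1), t=0.1963
    cross y-line → (4,0), t=1.0600 (wall)
  → r_2 = 1.0600
beam 3: φ=45°, α=60°
  d=(0.5000,0.8660)  start (3,1)  tX=0.3400 tY=0.5427  stride 1/|dx|=2.0000 1/|dy|=1.1547
    cross x-line → (4,1), t=0.3400
    cross y-line → (4,2), t=0.5427
    cross y-line → (4,3), t=1.6974
    cross x-line → (5,3), t=2.3400
    cross y-line → (5,4), t=2.8521 (wall)
  → r_3 = 2.8521
beam 4: φ=135°, α=150°
  d=(-0.8660,0.5000)  start (3,1)  tX=0.9584 tY=0.9400  stride 1/|dx|=1.1547 1/|dy|=2.0000
    cross y-line → (3,2), t=0.9400
    cross x-line → (2,2), t=0.9584 (wall)
  → r_4 = 0.9584

ranges = [0.6120, 1.0600, 2.8521, 0.9584]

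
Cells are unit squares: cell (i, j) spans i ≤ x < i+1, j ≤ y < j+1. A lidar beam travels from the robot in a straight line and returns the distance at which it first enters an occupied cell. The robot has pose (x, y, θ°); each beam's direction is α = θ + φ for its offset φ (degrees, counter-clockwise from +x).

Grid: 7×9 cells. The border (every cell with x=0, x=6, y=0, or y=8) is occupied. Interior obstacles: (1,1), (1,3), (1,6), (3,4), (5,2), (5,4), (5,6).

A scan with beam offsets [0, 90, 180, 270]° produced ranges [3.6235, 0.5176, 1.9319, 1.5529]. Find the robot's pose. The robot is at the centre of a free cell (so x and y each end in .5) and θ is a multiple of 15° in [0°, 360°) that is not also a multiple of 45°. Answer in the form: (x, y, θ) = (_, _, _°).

(x, y, θ) = (2.5, 4.5, 285°)

The pose lattice has 28·16 = 448 candidates. Test each by forward raycasting.
  (4.5, 3.5, 60°): beam 1 = 1.0000 ≠ 3.6235 ✗
  (2.5, 6.5, 15°): beam 2 = 1.5529 ≠ 0.5176 ✗
  (5.5, 7.5, 30°): beam 1 = 0.5774 ≠ 3.6235 ✗
  (2.5, 2.5, 105°): beam 2 = 1.5529 ≠ 0.5176 ✗
  …
  (2.5, 4.5, 285°): r_1=3.6235, r_2=0.5176, r_3=1.9319, r_4=1.5529 — all match ✓
Unique over the lattice → pose = (2.5, 4.5, 285°).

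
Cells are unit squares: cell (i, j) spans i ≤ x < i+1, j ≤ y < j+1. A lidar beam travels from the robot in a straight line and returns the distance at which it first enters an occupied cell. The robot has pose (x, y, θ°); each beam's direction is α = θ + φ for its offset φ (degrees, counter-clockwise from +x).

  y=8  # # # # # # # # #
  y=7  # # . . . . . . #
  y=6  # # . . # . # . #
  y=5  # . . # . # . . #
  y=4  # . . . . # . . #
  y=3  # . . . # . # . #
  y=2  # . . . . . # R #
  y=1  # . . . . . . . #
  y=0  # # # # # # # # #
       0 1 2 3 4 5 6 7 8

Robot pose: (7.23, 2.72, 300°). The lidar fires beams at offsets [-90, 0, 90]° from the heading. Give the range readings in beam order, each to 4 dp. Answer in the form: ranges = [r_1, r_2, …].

beam 1: φ=-90°, α=210°
  cosα=-0.8660 sinα=-0.5000 | (7,2) | tMaxX 0.2656 tMaxY 1.4400 | tΔX 1.1547 tΔY 2.0000
    t=0.2656 [x] (6,2) — stop
  → r_1 = 0.2656
beam 2: φ=0°, α=300°
  cosα=0.5000 sinα=-0.8660 | (7,2) | tMaxX 1.5400 tMaxY 0.8314 | tΔX 2.0000 tΔY 1.1547
    t=0.8314 [y] (7,1)
    t=1.5400 [x] (8,1) — stop
  → r_2 = 1.5400
beam 3: φ=90°, α=30°
  cosα=0.8660 sinα=0.5000 | (7,2) | tMaxX 0.8891 tMaxY 0.5600 | tΔX 1.1547 tΔY 2.0000
    t=0.5600 [y] (7,3)
    t=0.8891 [x] (8,3) — stop
  → r_3 = 0.8891

ranges = [0.2656, 1.5400, 0.8891]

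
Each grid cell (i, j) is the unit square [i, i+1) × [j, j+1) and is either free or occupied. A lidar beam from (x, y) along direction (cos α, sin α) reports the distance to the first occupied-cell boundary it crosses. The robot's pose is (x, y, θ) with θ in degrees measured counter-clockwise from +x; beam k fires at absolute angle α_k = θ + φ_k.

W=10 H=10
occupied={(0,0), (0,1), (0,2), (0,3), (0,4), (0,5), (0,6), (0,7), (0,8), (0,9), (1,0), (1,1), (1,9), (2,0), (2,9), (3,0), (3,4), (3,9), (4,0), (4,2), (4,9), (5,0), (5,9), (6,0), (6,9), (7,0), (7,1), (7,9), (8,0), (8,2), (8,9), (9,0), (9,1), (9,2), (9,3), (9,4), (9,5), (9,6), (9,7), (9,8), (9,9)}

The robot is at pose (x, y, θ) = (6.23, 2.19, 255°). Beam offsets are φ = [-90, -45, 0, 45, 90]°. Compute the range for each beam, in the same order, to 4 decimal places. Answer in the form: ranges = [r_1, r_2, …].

beam 1: φ=-90°, α=165°
  cosα=-0.9659 sinα=0.2588 | (6,2) | tMaxX 0.2381 tMaxY 3.1296 | tΔX 1.0353 tΔY 3.8637
    t=0.2381 [x] (5,2)
    t=1.2734 [x] (4,2) — stop
  → r_1 = 1.2734
beam 2: φ=-45°, α=210°
  cosα=-0.8660 sinα=-0.5000 | (6,2) | tMaxX 0.2656 tMaxY 0.3800 | tΔX 1.1547 tΔY 2.0000
    t=0.2656 [x] (5,2)
    t=0.3800 [y] (5,1)
    t=1.4203 [x] (4,1)
    t=2.3800 [y] (4,0) — stop
  → r_2 = 2.3800
beam 3: φ=0°, α=255°
  cosα=-0.2588 sinα=-0.9659 | (6,2) | tMaxX 0.8887 tMaxY 0.1967 | tΔX 3.8637 tΔY 1.0353
    t=0.1967 [y] (6,1)
    t=0.8887 [x] (5,1)
    t=1.2320 [y] (5,0) — stop
  → r_3 = 1.2320
beam 4: φ=45°, α=300°
  cosα=0.5000 sinα=-0.8660 | (6,2) | tMaxX 1.5400 tMaxY 0.2194 | tΔX 2.0000 tΔY 1.1547
    t=0.2194 [y] (6,1)
    t=1.3741 [y] (6,0) — stop
  → r_4 = 1.3741
beam 5: φ=90°, α=345°
  cosα=0.9659 sinα=-0.2588 | (6,2) | tMaxX 0.7972 tMaxY 0.7341 | tΔX 1.0353 tΔY 3.8637
    t=0.7341 [y] (6,1)
    t=0.7972 [x] (7,1) — stop
  → r_5 = 0.7972

ranges = [1.2734, 2.3800, 1.2320, 1.3741, 0.7972]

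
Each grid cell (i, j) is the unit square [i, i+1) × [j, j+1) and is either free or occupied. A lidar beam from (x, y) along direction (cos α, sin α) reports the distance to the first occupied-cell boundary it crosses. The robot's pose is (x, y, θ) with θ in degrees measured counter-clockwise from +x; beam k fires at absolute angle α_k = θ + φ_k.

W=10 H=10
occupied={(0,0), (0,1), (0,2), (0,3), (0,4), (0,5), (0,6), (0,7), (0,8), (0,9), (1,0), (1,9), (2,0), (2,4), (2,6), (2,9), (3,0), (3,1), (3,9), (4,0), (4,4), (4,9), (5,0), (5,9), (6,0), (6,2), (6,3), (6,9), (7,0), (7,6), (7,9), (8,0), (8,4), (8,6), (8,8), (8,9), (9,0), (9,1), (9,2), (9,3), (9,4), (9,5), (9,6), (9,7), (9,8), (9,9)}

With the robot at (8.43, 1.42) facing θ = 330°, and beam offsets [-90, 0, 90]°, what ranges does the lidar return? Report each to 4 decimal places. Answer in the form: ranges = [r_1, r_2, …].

ranges = [0.4850, 0.6582, 1.1400]

beam 1: φ=-90°, α=240°
  dir = (cos 240°, sin 240°) = (-0.5000, -0.8660); from cell (8,1)
  next x-line at t=0.8600, next y-line at t=0.4850; Δt_x=2.0000, Δt_y=1.1547
    y: enter (8,0) at t=0.4850 ← occupied
  → r_1 = 0.4850
beam 2: φ=0°, α=330°
  dir = (cos 330°, sin 330°) = (0.8660, -0.5000); from cell (8,1)
  next x-line at t=0.6582, next y-line at t=0.8400; Δt_x=1.1547, Δt_y=2.0000
    x: enter (9,1) at t=0.6582 ← occupied
  → r_2 = 0.6582
beam 3: φ=90°, α=60°
  dir = (cos 60°, sin 60°) = (0.5000, 0.8660); from cell (8,1)
  next x-line at t=1.1400, next y-line at t=0.6697; Δt_x=2.0000, Δt_y=1.1547
    y: enter (8,2) at t=0.6697
    x: enter (9,2) at t=1.1400 ← occupied
  → r_3 = 1.1400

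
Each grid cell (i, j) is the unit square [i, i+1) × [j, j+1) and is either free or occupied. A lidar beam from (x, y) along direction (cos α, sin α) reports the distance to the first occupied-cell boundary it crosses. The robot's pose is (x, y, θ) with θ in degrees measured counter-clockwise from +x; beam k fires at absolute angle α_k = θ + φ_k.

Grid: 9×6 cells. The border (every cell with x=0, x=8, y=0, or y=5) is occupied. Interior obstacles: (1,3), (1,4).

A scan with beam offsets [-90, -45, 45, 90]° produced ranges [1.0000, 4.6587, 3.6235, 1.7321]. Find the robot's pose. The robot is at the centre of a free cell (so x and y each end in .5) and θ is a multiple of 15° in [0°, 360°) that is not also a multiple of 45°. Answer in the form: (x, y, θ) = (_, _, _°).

The pose lattice has 26·16 = 416 candidates. Test each by forward raycasting.
  (4.5, 2.5, 195°): beam 1 = 2.5882 ≠ 1.0000 ✗
  (3.5, 2.5, 150°): beam 1 = 2.8868 ≠ 1.0000 ✗
  (2.5, 1.5, 30°): beam 1 = 0.5774 ≠ 1.0000 ✗
  (7.5, 1.5, 30°): beam 1 = 0.5774 ≠ 1.0000 ✗
  …
  (6.5, 4.5, 240°): r_1=1.0000, r_2=4.6587, r_3=3.6235, r_4=1.7321 — all match ✓
Unique over the lattice → pose = (6.5, 4.5, 240°).

(x, y, θ) = (6.5, 4.5, 240°)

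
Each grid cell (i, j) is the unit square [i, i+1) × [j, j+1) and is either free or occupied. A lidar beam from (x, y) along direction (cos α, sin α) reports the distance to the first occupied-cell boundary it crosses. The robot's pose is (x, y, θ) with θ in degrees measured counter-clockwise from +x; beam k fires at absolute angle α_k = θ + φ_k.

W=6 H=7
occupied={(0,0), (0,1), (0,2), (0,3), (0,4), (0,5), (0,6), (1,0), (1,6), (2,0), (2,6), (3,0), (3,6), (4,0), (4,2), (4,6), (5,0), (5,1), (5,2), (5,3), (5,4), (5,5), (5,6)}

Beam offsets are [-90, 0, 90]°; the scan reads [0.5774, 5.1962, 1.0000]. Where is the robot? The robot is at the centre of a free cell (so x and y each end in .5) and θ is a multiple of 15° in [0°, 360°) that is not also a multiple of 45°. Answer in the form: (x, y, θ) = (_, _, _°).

Enumerate (i+0.5, j+0.5, θ) over the 19 free cells and 16 admissible headings. For each, cast all 3 beams and compare to the given ranges.
  (1.5, 3.5, 210°): beam 1 = 1.0000 ≠ 0.5774 ✗
  (3.5, 5.5, 345°): beam 1 = 4.6587 ≠ 0.5774 ✗
  (4.5, 4.5, 240°): beam 1 = 3.0000 ≠ 0.5774 ✗
  (1.5, 5.5, 60°): beam 1 = 4.0415 ≠ 0.5774 ✗
  …
  (1.5, 5.5, 300°): r_1=0.5774, r_2=5.1962, r_3=1.0000 — all match ✓
Unique over the lattice → pose = (1.5, 5.5, 300°).

(x, y, θ) = (1.5, 5.5, 300°)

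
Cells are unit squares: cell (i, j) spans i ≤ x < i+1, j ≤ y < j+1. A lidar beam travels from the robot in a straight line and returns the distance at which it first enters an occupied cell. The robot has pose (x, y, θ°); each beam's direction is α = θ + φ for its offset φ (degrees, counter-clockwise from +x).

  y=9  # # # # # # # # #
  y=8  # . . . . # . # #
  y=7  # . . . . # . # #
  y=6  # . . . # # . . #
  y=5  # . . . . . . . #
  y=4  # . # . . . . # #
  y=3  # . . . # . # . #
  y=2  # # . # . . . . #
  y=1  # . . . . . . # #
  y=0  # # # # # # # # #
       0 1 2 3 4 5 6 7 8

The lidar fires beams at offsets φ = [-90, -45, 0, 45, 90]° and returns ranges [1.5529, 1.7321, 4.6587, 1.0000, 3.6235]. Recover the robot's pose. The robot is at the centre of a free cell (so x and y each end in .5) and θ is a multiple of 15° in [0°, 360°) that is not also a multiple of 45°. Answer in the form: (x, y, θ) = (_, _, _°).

(x, y, θ) = (5.5, 4.5, 165°)

Candidates: 43 free-cell centres × 16 headings = 688 poses. Raycast each; keep the one whose scan matches to 4 dp.
  (2.5, 8.5, 195°): beam 1 = 0.5176 ≠ 1.5529 ✗
  (7.5, 3.5, 15°): beam 2 = 0.5774 ≠ 1.7321 ✗
  (5.5, 3.5, 285°): beam 1 = 0.5176 ≠ 1.5529 ✗
  (2.5, 6.5, 30°): beam 1 = 3.0000 ≠ 1.5529 ✗
  …
  (5.5, 4.5, 165°): r_1=1.5529, r_2=1.7321, r_3=4.6587, r_4=1.0000, r_5=3.6235 — all match ✓
No second candidate reproduces the full scan.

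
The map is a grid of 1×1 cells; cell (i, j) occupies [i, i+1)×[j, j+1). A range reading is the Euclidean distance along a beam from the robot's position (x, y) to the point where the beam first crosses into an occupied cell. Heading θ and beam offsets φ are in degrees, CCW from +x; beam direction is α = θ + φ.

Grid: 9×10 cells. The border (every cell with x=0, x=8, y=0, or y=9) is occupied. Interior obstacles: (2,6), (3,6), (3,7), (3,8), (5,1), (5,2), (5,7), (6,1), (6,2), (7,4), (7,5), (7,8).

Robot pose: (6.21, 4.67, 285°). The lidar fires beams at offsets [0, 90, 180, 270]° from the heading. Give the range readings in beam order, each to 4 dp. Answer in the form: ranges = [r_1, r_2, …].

beam 1: φ=0°, α=285°
  dir = (cos 285°, sin 285°) = (0.2588, -0.9659); from cell (6,4)
  next x-line at t=3.0523, next y-line at t=0.6936; Δt_x=3.8637, Δt_y=1.0353
    y: enter (6,3) at t=0.6936
    y: enter (6,2) at t=1.7289 ← occupied
  → r_1 = 1.7289
beam 2: φ=90°, α=15°
  dir = (cos 15°, sin 15°) = (0.9659, 0.2588); from cell (6,4)
  next x-line at t=0.8179, next y-line at t=1.2750; Δt_x=1.0353, Δt_y=3.8637
    x: enter (7,4) at t=0.8179 ← occupied
  → r_2 = 0.8179
beam 3: φ=180°, α=105°
  dir = (cos 105°, sin 105°) = (-0.2588, 0.9659); from cell (6,4)
  next x-line at t=0.8114, next y-line at t=0.3416; Δt_x=3.8637, Δt_y=1.0353
    y: enter (6,5) at t=0.3416
    x: enter (5,5) at t=0.8114
    y: enter (5,6) at t=1.3769
    y: enter (5,7) at t=2.4122 ← occupied
  → r_3 = 2.4122
beam 4: φ=270°, α=195°
  dir = (cos 195°, sin 195°) = (-0.9659, -0.2588); from cell (6,4)
  next x-line at t=0.2174, next y-line at t=2.5887; Δt_x=1.0353, Δt_y=3.8637
    x: enter (5,4) at t=0.2174
    x: enter (4,4) at t=1.2527
    x: enter (3,4) at t=2.2880
    y: enter (3,3) at t=2.5887
    x: enter (2,3) at t=3.3232
    x: enter (1,3) at t=4.3585
    x: enter (0,3) at t=5.3938 ← occupied
  → r_4 = 5.3938

ranges = [1.7289, 0.8179, 2.4122, 5.3938]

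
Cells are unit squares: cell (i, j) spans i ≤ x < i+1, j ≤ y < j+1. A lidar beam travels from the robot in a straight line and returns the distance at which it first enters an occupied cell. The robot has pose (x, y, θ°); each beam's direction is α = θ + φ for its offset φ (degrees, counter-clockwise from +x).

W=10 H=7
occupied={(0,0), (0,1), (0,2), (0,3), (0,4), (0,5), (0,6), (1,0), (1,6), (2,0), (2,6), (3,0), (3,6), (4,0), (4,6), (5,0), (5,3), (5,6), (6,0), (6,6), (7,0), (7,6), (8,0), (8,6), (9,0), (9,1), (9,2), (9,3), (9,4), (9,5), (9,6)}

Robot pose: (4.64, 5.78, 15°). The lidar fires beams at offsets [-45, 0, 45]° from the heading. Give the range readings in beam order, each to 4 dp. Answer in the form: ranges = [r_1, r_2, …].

beam 1: φ=-45°, α=330°
  direction (0.8660, -0.5000); cell (4,5); t to first gridline: x 0.4157, y 1.5600 (then +1.1547 / +2.0000)
    (5,5) via x @ 0.4157
    (5,4) via y @ 1.5600
    (6,4) via x @ 1.5704
    (7,4) via x @ 2.7251
    (7,3) via y @ 3.5600
    (8,3) via x @ 3.8798
    (9,3) via x @ 5.0345  # hit
  → r_1 = 5.0345
beam 2: φ=0°, α=15°
  direction (0.9659, 0.2588); cell (4,5); t to first gridline: x 0.3727, y 0.8500 (then +1.0353 / +3.8637)
    (5,5) via x @ 0.3727
    (5,6) via y @ 0.8500  # hit
  → r_2 = 0.8500
beam 3: φ=45°, α=60°
  direction (0.5000, 0.8660); cell (4,5); t to first gridline: x 0.7200, y 0.2540 (then +2.0000 / +1.1547)
    (4,6) via y @ 0.2540  # hit
  → r_3 = 0.2540

ranges = [5.0345, 0.8500, 0.2540]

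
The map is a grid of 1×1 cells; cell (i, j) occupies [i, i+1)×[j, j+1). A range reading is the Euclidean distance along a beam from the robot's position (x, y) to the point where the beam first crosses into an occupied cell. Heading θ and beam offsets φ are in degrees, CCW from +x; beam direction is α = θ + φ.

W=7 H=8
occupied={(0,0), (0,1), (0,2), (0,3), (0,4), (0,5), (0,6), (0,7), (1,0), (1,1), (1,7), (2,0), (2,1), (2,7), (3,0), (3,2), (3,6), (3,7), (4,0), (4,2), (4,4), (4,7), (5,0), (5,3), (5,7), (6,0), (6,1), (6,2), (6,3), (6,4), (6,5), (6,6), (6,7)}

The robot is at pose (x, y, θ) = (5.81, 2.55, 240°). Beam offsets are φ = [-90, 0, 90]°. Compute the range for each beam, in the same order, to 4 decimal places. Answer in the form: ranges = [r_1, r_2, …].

ranges = [0.9000, 1.7898, 0.2194]

beam 1: φ=-90°, α=150°
  cosα=-0.8660 sinα=0.5000 | (5,2) | tMaxX 0.9353 tMaxY 0.9000 | tΔX 1.1547 tΔY 2.0000
    t=0.9000 [y] (5,3) — stop
  → r_1 = 0.9000
beam 2: φ=0°, α=240°
  cosα=-0.5000 sinα=-0.8660 | (5,2) | tMaxX 1.6200 tMaxY 0.6351 | tΔX 2.0000 tΔY 1.1547
    t=0.6351 [y] (5,1)
    t=1.6200 [x] (4,1)
    t=1.7898 [y] (4,0) — stop
  → r_2 = 1.7898
beam 3: φ=90°, α=330°
  cosα=0.8660 sinα=-0.5000 | (5,2) | tMaxX 0.2194 tMaxY 1.1000 | tΔX 1.1547 tΔY 2.0000
    t=0.2194 [x] (6,2) — stop
  → r_3 = 0.2194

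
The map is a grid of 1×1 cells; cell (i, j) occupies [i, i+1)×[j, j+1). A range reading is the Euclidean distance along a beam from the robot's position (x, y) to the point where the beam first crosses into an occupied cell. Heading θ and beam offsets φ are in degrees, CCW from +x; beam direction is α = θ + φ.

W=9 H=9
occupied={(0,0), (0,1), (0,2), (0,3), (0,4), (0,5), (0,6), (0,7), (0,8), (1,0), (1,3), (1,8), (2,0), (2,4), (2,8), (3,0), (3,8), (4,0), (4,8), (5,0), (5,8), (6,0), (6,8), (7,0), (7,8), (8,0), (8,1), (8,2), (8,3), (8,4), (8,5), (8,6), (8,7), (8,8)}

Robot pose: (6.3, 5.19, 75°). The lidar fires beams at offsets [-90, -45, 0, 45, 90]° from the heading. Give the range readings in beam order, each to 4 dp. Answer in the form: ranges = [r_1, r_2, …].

beam 1: φ=-90°, α=345°
  dir = (cos 345°, sin 345°) = (0.9659, -0.2588); from cell (6,5)
  next x-line at t=0.7247, next y-line at t=0.7341; Δt_x=1.0353, Δt_y=3.8637
    x: enter (7,5) at t=0.7247
    y: enter (7,4) at t=0.7341
    x: enter (8,4) at t=1.7600 ← occupied
  → r_1 = 1.7600
beam 2: φ=-45°, α=30°
  dir = (cos 30°, sin 30°) = (0.8660, 0.5000); from cell (6,5)
  next x-line at t=0.8083, next y-line at t=1.6200; Δt_x=1.1547, Δt_y=2.0000
    x: enter (7,5) at t=0.8083
    y: enter (7,6) at t=1.6200
    x: enter (8,6) at t=1.9630 ← occupied
  → r_2 = 1.9630
beam 3: φ=0°, α=75°
  dir = (cos 75°, sin 75°) = (0.2588, 0.9659); from cell (6,5)
  next x-line at t=2.7046, next y-line at t=0.8386; Δt_x=3.8637, Δt_y=1.0353
    y: enter (6,6) at t=0.8386
    y: enter (6,7) at t=1.8738
    x: enter (7,7) at t=2.7046
    y: enter (7,8) at t=2.9091 ← occupied
  → r_3 = 2.9091
beam 4: φ=45°, α=120°
  dir = (cos 120°, sin 120°) = (-0.5000, 0.8660); from cell (6,5)
  next x-line at t=0.6000, next y-line at t=0.9353; Δt_x=2.0000, Δt_y=1.1547
    x: enter (5,5) at t=0.6000
    y: enter (5,6) at t=0.9353
    y: enter (5,7) at t=2.0900
    x: enter (4,7) at t=2.6000
    y: enter (4,8) at t=3.2447 ← occupied
  → r_4 = 3.2447
beam 5: φ=90°, α=165°
  dir = (cos 165°, sin 165°) = (-0.9659, 0.2588); from cell (6,5)
  next x-line at t=0.3106, next y-line at t=3.1296; Δt_x=1.0353, Δt_y=3.8637
    x: enter (5,5) at t=0.3106
    x: enter (4,5) at t=1.3459
    x: enter (3,5) at t=2.3811
    y: enter (3,6) at t=3.1296
    x: enter (2,6) at t=3.4164
    x: enter (1,6) at t=4.4517
    x: enter (0,6) at t=5.4870 ← occupied
  → r_5 = 5.4870

ranges = [1.7600, 1.9630, 2.9091, 3.2447, 5.4870]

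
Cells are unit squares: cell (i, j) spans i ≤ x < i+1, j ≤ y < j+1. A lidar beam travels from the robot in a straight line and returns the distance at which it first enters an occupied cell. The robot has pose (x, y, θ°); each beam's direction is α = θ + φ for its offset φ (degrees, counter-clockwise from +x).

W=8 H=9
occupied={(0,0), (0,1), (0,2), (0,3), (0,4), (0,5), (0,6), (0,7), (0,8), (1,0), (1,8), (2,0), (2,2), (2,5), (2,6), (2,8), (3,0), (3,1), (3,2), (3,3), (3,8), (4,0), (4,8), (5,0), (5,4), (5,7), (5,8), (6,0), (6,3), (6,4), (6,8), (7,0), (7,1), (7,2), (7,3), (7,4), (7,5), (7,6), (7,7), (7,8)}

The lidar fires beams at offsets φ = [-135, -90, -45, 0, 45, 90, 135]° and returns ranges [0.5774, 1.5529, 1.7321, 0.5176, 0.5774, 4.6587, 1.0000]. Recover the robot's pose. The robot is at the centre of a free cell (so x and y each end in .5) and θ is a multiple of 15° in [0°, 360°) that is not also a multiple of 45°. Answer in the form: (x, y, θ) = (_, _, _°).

Enumerate (i+0.5, j+0.5, θ) over the 32 free cells and 16 admissible headings. For each, cast all 7 beams and compare to the given ranges.
  (5.5, 5.5, 255°): beam 1 = 2.8868 ≠ 0.5774 ✗
  (1.5, 2.5, 165°): beam 2 = 2.5882 ≠ 1.5529 ✗
  (4.5, 3.5, 30°): beam 1 = 1.9319 ≠ 0.5774 ✗
  (3.5, 5.5, 120°): beam 1 = 1.9319 ≠ 0.5774 ✗
  (3.5, 4.5, 330°): beam 1 = 2.5882 ≠ 0.5774 ✗
  …
  (2.5, 7.5, 255°): r_1=0.5774, r_2=1.5529, r_3=1.7321, r_4=0.5176, r_5=0.5774, r_6=4.6587, r_7=1.0000 — all match ✓
No second candidate reproduces the full scan.

(x, y, θ) = (2.5, 7.5, 255°)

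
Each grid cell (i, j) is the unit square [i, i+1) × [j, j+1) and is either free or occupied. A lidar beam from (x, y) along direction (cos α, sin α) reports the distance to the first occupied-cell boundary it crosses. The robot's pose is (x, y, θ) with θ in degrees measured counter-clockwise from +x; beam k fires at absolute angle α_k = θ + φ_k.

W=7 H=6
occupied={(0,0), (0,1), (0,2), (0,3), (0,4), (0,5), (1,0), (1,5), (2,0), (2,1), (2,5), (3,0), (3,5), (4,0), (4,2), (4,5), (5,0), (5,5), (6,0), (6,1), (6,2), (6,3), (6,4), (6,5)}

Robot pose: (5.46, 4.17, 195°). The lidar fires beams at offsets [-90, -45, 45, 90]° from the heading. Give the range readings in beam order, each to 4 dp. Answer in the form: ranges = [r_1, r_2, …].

ranges = [0.8593, 1.6600, 1.3510, 2.0864]

beam 1: φ=-90°, α=105°
  dir = (cos 105°, sin 105°) = (-0.2588, 0.9659); from cell (5,4)
  next x-line at t=1.7773, next y-line at t=0.8593; Δt_x=3.8637, Δt_y=1.0353
    y: enter (5,5) at t=0.8593 ← occupied
  → r_1 = 0.8593
beam 2: φ=-45°, α=150°
  dir = (cos 150°, sin 150°) = (-0.8660, 0.5000); from cell (5,4)
  next x-line at t=0.5312, next y-line at t=1.6600; Δt_x=1.1547, Δt_y=2.0000
    x: enter (4,4) at t=0.5312
    y: enter (4,5) at t=1.6600 ← occupied
  → r_2 = 1.6600
beam 3: φ=45°, α=240°
  dir = (cos 240°, sin 240°) = (-0.5000, -0.8660); from cell (5,4)
  next x-line at t=0.9200, next y-line at t=0.1963; Δt_x=2.0000, Δt_y=1.1547
    y: enter (5,3) at t=0.1963
    x: enter (4,3) at t=0.9200
    y: enter (4,2) at t=1.3510 ← occupied
  → r_3 = 1.3510
beam 4: φ=90°, α=285°
  dir = (cos 285°, sin 285°) = (0.2588, -0.9659); from cell (5,4)
  next x-line at t=2.0864, next y-line at t=0.1760; Δt_x=3.8637, Δt_y=1.0353
    y: enter (5,3) at t=0.1760
    y: enter (5,2) at t=1.2113
    x: enter (6,2) at t=2.0864 ← occupied
  → r_4 = 2.0864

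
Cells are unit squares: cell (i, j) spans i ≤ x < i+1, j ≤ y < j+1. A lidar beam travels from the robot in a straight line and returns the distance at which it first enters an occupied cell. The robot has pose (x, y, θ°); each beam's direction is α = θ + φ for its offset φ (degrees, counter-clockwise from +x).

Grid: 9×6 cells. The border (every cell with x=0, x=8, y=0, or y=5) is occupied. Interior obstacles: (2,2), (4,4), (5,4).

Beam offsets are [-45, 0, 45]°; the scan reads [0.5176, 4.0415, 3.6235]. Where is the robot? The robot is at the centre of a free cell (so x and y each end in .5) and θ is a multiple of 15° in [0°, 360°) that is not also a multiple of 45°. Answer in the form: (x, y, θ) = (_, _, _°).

(x, y, θ) = (6.5, 4.5, 240°)

Candidates: 25 free-cell centres × 16 headings = 400 poses. Raycast each; keep the one whose scan matches to 4 dp.
  (7.5, 1.5, 210°): beam 1 = 4.6587 ≠ 0.5176 ✗
  (1.5, 2.5, 30°): beam 2 = 0.5774 ≠ 4.0415 ✗
  (4.5, 2.5, 60°): beam 1 = 3.6235 ≠ 0.5176 ✗
  …
  (6.5, 4.5, 240°): r_1=0.5176, r_2=4.0415, r_3=3.6235 — all match ✓
No second candidate reproduces the full scan.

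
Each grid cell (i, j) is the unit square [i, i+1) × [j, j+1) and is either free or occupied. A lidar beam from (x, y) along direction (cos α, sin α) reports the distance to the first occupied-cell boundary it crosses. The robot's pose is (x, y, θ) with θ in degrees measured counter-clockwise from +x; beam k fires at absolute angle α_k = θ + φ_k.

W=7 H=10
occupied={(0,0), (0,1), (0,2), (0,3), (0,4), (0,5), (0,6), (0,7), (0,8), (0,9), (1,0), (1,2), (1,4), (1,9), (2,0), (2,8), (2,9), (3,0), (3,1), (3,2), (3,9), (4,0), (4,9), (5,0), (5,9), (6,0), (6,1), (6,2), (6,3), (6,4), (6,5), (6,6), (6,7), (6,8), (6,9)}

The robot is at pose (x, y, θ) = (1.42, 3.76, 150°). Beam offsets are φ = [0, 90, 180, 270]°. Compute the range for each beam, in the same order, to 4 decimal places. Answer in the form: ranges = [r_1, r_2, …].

beam 1: φ=0°, α=150°
  cosα=-0.8660 sinα=0.5000 | (1,3) | tMaxX 0.4850 tMaxY 0.4800 | tΔX 1.1547 tΔY 2.0000
    t=0.4800 [y] (1,4) — stop
  → r_1 = 0.4800
beam 2: φ=90°, α=240°
  cosα=-0.5000 sinα=-0.8660 | (1,3) | tMaxX 0.8400 tMaxY 0.8776 | tΔX 2.0000 tΔY 1.1547
    t=0.8400 [x] (0,3) — stop
  → r_2 = 0.8400
beam 3: φ=180°, α=330°
  cosα=0.8660 sinα=-0.5000 | (1,3) | tMaxX 0.6697 tMaxY 1.5200 | tΔX 1.1547 tΔY 2.0000
    t=0.6697 [x] (2,3)
    t=1.5200 [y] (2,2)
    t=1.8244 [x] (3,2) — stop
  → r_3 = 1.8244
beam 4: φ=270°, α=60°
  cosα=0.5000 sinα=0.8660 | (1,3) | tMaxX 1.1600 tMaxY 0.2771 | tΔX 2.0000 tΔY 1.1547
    t=0.2771 [y] (1,4) — stop
  → r_4 = 0.2771

ranges = [0.4800, 0.8400, 1.8244, 0.2771]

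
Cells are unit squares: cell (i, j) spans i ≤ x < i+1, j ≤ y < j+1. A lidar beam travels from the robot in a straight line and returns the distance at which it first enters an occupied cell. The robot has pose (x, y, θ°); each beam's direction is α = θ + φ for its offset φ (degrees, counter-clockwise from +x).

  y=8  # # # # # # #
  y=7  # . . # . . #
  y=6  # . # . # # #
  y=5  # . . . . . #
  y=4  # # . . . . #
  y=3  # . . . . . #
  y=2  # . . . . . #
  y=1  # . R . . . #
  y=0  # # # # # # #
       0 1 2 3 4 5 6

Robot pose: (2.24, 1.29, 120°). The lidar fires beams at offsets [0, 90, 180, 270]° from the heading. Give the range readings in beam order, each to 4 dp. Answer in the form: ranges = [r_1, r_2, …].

ranges = [2.4800, 0.5800, 0.3349, 4.3417]

beam 1: φ=0°, α=120°
  dir = (cos 120°, sin 120°) = (-0.5000, 0.8660); from cell (2,1)
  next x-line at t=0.4800, next y-line at t=0.8198; Δt_x=2.0000, Δt_y=1.1547
    x: enter (1,1) at t=0.4800
    y: enter (1,2) at t=0.8198
    y: enter (1,3) at t=1.9745
    x: enter (0,3) at t=2.4800 ← occupied
  → r_1 = 2.4800
beam 2: φ=90°, α=210°
  dir = (cos 210°, sin 210°) = (-0.8660, -0.5000); from cell (2,1)
  next x-line at t=0.2771, next y-line at t=0.5800; Δt_x=1.1547, Δt_y=2.0000
    x: enter (1,1) at t=0.2771
    y: enter (1,0) at t=0.5800 ← occupied
  → r_2 = 0.5800
beam 3: φ=180°, α=300°
  dir = (cos 300°, sin 300°) = (0.5000, -0.8660); from cell (2,1)
  next x-line at t=1.5200, next y-line at t=0.3349; Δt_x=2.0000, Δt_y=1.1547
    y: enter (2,0) at t=0.3349 ← occupied
  → r_3 = 0.3349
beam 4: φ=270°, α=30°
  dir = (cos 30°, sin 30°) = (0.8660, 0.5000); from cell (2,1)
  next x-line at t=0.8776, next y-line at t=1.4200; Δt_x=1.1547, Δt_y=2.0000
    x: enter (3,1) at t=0.8776
    y: enter (3,2) at t=1.4200
    x: enter (4,2) at t=2.0323
    x: enter (5,2) at t=3.1870
    y: enter (5,3) at t=3.4200
    x: enter (6,3) at t=4.3417 ← occupied
  → r_4 = 4.3417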